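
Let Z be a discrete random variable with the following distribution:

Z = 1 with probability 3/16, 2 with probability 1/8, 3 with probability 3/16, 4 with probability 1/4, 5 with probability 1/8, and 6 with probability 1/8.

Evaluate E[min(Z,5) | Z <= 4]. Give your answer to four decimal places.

P(Z <= 4) = 3/16 + 1/8 + 3/16 + 1/4 = 3/4.
E[min(Z,5) | Z <= 4] = [1·3/16 + 2·1/8 + 3·3/16 + 4·1/4] / (3/4)
 = 2 / (3/4)
 = 8/3

2.6667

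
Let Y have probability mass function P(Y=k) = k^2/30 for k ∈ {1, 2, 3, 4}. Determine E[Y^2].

E[Y^2] = Σ y^2·P(Y=y)
 = 1·1/30 + 4·2/15 + 9·3/10 + 16·8/15
 = 1/30 + 8/15 + 27/10 + 128/15
 = 59/5

11.8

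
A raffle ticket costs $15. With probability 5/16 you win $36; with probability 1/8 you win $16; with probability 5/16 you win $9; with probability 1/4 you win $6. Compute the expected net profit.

2.5625

E[payout] = 36·5/16 + 16·1/8 + 9·5/16 + 6·1/4
 = 45/4 + 2 + 45/16 + 3/2
 = 281/16
Net = 281/16 - 15 = 41/16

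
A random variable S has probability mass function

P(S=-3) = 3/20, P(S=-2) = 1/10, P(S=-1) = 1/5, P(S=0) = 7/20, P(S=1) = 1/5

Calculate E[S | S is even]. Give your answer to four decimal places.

-0.4444

P(S is even) = 1/10 + 7/20 = 9/20.
E[S | S is even] = [(-2)·1/10 + 0·7/20] / (9/20)
 = -1/5 / (9/20)
 = -4/9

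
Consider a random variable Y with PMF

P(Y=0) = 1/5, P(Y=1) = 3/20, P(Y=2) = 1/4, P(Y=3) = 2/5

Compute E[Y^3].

E[Y^3] = Σ y^3·P(Y=y)
 = 0·1/5 + 1·3/20 + 8·1/4 + 27·2/5
 = 0 + 3/20 + 2 + 54/5
 = 259/20

12.95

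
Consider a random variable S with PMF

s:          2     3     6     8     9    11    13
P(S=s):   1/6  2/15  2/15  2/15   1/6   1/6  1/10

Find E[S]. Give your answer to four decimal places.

E[S] = Σ s·P(S=s)
 = 2·1/6 + 3·2/15 + 6·2/15 + 8·2/15 + 9·1/6 + 11·1/6 + 13·1/10
 = 1/3 + 2/5 + 4/5 + 16/15 + 3/2 + 11/6 + 13/10
 = 217/30

7.2333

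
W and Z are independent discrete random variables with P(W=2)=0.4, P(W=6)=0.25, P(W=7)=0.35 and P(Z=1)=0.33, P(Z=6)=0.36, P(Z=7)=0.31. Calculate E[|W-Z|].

2.637

E[|W-Z|] = Σ_w Σ_z |w-z| · P(W=w)P(Z=z)
 = 1·0.132 + 4·0.144 + 5·0.124 + 5·0.0825 + 0·0.09 + 1·0.0775 + 6·0.1155 + 1·0.126 + 0·0.1085
 = 0.132 + 0.576 + 0.62 + 0.4125 + 0 + 0.0775 + 0.693 + 0.126 + 0
 = 2.637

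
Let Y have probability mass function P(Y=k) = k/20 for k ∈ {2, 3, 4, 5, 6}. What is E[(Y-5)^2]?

E[(Y-5)^2] = Σ (y-5)^2·P(Y=y)
 = 9·1/10 + 4·3/20 + 1·1/5 + 0·1/4 + 1·3/10
 = 9/10 + 3/5 + 1/5 + 0 + 3/10
 = 2

2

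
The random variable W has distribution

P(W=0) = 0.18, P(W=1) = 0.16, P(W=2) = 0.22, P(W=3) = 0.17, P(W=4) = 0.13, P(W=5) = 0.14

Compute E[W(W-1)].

5.82

E[W(W-1)] = Σ w(w-1)·P(W=w)
 = 0·0.18 + 0·0.16 + 2·0.22 + 6·0.17 + 12·0.13 + 20·0.14
 = 0 + 0 + 0.44 + 1.02 + 1.56 + 2.8
 = 5.82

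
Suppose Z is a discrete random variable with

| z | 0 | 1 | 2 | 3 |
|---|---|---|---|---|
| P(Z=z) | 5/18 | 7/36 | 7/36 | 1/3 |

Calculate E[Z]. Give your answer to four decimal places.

1.5833

E[Z] = Σ z·P(Z=z)
 = 0·5/18 + 1·7/36 + 2·7/36 + 3·1/3
 = 0 + 7/36 + 7/18 + 1
 = 19/12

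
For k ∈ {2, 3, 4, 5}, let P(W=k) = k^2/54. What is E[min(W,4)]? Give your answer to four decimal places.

E[min(W,4)] = Σ min(w,4)·P(W=w)
 = 2·2/27 + 3·1/6 + 4·8/27 + 4·25/54
 = 4/27 + 1/2 + 32/27 + 50/27
 = 199/54

3.6852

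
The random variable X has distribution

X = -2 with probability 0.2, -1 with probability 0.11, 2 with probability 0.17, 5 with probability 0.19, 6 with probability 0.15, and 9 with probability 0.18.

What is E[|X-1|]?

E[|X-1|] = Σ |x-1|·P(X=x)
 = 3·0.2 + 2·0.11 + 1·0.17 + 4·0.19 + 5·0.15 + 8·0.18
 = 0.6 + 0.22 + 0.17 + 0.76 + 0.75 + 1.44
 = 3.94

3.94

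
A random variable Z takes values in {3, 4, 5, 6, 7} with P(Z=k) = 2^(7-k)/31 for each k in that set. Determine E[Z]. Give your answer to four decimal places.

E[Z] = Σ z·P(Z=z)
 = 3·16/31 + 4·8/31 + 5·4/31 + 6·2/31 + 7·1/31
 = 48/31 + 32/31 + 20/31 + 12/31 + 7/31
 = 119/31

3.8387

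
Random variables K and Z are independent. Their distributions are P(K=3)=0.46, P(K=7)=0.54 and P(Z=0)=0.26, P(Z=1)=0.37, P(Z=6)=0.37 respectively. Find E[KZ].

E[KZ] = Σ_k Σ_z kz · P(K=k)P(Z=z)
 = 0·0.1196 + 3·0.1702 + 18·0.1702 + 0·0.1404 + 7·0.1998 + 42·0.1998
 = 0 + 0.5106 + 3.0636 + 0 + 1.3986 + 8.3916
 = 13.3644

13.3644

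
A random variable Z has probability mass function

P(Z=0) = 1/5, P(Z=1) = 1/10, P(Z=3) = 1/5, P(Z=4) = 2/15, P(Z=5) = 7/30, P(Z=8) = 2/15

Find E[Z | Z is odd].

3.5

P(Z is odd) = 1/10 + 1/5 + 7/30 = 8/15.
E[Z | Z is odd] = [1·1/10 + 3·1/5 + 5·7/30] / (8/15)
 = 28/15 / (8/15)
 = 7/2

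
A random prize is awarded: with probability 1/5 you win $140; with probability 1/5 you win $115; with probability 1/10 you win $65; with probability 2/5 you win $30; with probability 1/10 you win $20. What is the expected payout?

E[payout] = 140·1/5 + 115·1/5 + 65·1/10 + 30·2/5 + 20·1/10
 = 28 + 23 + 13/2 + 12 + 2
 = 143/2

71.5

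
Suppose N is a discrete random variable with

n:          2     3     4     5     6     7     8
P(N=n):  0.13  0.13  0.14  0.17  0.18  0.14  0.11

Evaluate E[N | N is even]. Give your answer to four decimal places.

4.9643

P(N is even) = 0.13 + 0.14 + 0.18 + 0.11 = 0.56.
E[N | N is even] = [2·0.13 + 4·0.14 + 6·0.18 + 8·0.11] / 0.56
 = 2.78 / 0.56
 = 139/28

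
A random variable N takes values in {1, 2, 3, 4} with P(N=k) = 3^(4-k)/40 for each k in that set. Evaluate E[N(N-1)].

1.2

E[N(N-1)] = Σ n(n-1)·P(N=n)
 = 0·27/40 + 2·9/40 + 6·3/40 + 12·1/40
 = 0 + 9/20 + 9/20 + 3/10
 = 6/5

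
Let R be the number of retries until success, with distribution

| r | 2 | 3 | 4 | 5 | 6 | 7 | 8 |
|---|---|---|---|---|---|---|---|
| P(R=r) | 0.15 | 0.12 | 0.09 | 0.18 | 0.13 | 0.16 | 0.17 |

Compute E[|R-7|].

2.16

E[|R-7|] = Σ |r-7|·P(R=r)
 = 5·0.15 + 4·0.12 + 3·0.09 + 2·0.18 + 1·0.13 + 0·0.16 + 1·0.17
 = 0.75 + 0.48 + 0.27 + 0.36 + 0.13 + 0 + 0.17
 = 2.16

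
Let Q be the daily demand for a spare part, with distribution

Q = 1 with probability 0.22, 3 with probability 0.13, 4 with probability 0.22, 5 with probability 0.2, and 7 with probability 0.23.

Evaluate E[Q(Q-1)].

17.08

E[Q(Q-1)] = Σ q(q-1)·P(Q=q)
 = 0·0.22 + 6·0.13 + 12·0.22 + 20·0.2 + 42·0.23
 = 0 + 0.78 + 2.64 + 4 + 9.66
 = 17.08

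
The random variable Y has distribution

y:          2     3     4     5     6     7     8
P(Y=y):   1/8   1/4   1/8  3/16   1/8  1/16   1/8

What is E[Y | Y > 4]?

6.25

P(Y > 4) = 3/16 + 1/8 + 1/16 + 1/8 = 1/2.
E[Y | Y > 4] = [5·3/16 + 6·1/8 + 7·1/16 + 8·1/8] / (1/2)
 = 25/8 / (1/2)
 = 25/4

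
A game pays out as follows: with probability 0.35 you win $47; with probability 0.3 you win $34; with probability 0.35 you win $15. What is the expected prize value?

31.9

E[payout] = 47·0.35 + 34·0.3 + 15·0.35
 = 16.45 + 10.2 + 5.25
 = 31.9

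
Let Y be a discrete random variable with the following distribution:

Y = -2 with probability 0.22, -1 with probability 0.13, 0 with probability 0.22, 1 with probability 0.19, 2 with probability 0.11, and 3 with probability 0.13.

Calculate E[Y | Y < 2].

-0.5

P(Y < 2) = 0.22 + 0.13 + 0.22 + 0.19 = 0.76.
E[Y | Y < 2] = [(-2)·0.22 + (-1)·0.13 + 0·0.22 + 1·0.19] / 0.76
 = -0.38 / 0.76
 = -1/2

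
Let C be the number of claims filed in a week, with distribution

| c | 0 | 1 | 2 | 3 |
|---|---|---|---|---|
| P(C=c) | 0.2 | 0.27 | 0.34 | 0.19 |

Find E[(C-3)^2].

E[(C-3)^2] = Σ (c-3)^2·P(C=c)
 = 9·0.2 + 4·0.27 + 1·0.34 + 0·0.19
 = 1.8 + 1.08 + 0.34 + 0
 = 3.22

3.22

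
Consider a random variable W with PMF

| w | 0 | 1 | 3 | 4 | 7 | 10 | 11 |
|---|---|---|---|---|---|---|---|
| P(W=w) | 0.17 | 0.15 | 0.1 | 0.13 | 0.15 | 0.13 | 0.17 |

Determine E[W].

E[W] = Σ w·P(W=w)
 = 0·0.17 + 1·0.15 + 3·0.1 + 4·0.13 + 7·0.15 + 10·0.13 + 11·0.17
 = 0 + 0.15 + 0.3 + 0.52 + 1.05 + 1.3 + 1.87
 = 5.19

5.19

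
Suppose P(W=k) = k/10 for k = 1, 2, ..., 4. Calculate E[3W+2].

11

E[3W+2] = Σ (3w+2)·P(W=w)
 = 5·1/10 + 8·1/5 + 11·3/10 + 14·2/5
 = 1/2 + 8/5 + 33/10 + 28/5
 = 11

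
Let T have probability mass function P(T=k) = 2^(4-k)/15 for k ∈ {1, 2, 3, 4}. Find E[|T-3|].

E[|T-3|] = Σ |t-3|·P(T=t)
 = 2·8/15 + 1·4/15 + 0·2/15 + 1·1/15
 = 16/15 + 4/15 + 0 + 1/15
 = 7/5

1.4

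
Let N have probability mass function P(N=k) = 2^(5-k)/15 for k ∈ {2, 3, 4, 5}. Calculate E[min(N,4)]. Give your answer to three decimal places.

2.667

E[min(N,4)] = Σ min(n,4)·P(N=n)
 = 2·8/15 + 3·4/15 + 4·2/15 + 4·1/15
 = 16/15 + 4/5 + 8/15 + 4/15
 = 8/3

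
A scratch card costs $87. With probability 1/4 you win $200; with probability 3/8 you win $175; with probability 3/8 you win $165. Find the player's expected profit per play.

90.5

E[payout] = 200·1/4 + 175·3/8 + 165·3/8
 = 50 + 525/8 + 495/8
 = 355/2
Net = 355/2 - 87 = 181/2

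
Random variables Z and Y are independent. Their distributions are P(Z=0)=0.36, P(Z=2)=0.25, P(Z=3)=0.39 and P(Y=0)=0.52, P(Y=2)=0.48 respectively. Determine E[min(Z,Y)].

E[min(Z,Y)] = Σ_z Σ_y min(z,y) · P(Z=z)P(Y=y)
 = 0·0.1872 + 0·0.1728 + 0·0.13 + 2·0.12 + 0·0.2028 + 2·0.1872
 = 0 + 0 + 0 + 0.24 + 0 + 0.3744
 = 0.6144

0.6144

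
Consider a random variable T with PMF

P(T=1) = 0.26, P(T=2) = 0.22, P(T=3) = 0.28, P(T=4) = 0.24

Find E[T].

E[T] = Σ t·P(T=t)
 = 1·0.26 + 2·0.22 + 3·0.28 + 4·0.24
 = 0.26 + 0.44 + 0.84 + 0.96
 = 2.5

2.5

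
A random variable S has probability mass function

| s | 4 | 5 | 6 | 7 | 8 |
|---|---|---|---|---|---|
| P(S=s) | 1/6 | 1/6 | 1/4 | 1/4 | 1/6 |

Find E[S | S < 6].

4.5

P(S < 6) = 1/6 + 1/6 = 1/3.
E[S | S < 6] = [4·1/6 + 5·1/6] / (1/3)
 = 3/2 / (1/3)
 = 9/2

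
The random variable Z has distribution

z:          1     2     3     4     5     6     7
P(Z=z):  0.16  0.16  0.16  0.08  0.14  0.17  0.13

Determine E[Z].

3.91

E[Z] = Σ z·P(Z=z)
 = 1·0.16 + 2·0.16 + 3·0.16 + 4·0.08 + 5·0.14 + 6·0.17 + 7·0.13
 = 0.16 + 0.32 + 0.48 + 0.32 + 0.7 + 1.02 + 0.91
 = 3.91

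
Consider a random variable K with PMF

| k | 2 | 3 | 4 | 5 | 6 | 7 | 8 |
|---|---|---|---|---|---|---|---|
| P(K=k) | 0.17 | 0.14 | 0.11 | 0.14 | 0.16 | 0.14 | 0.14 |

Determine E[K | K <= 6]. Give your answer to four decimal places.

P(K <= 6) = 0.17 + 0.14 + 0.11 + 0.14 + 0.16 = 0.72.
E[K | K <= 6] = [2·0.17 + 3·0.14 + 4·0.11 + 5·0.14 + 6·0.16] / 0.72
 = 2.86 / 0.72
 = 143/36

3.9722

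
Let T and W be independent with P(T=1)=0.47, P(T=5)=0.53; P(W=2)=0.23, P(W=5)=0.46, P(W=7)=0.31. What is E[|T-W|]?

E[|T-W|] = Σ_t Σ_w |t-w| · P(T=t)P(W=w)
 = 1·0.1081 + 4·0.2162 + 6·0.1457 + 3·0.1219 + 0·0.2438 + 2·0.1643
 = 0.1081 + 0.8648 + 0.8742 + 0.3657 + 0 + 0.3286
 = 2.5414

2.5414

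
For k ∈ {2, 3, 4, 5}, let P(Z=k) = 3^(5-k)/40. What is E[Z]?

E[Z] = Σ z·P(Z=z)
 = 2·27/40 + 3·9/40 + 4·3/40 + 5·1/40
 = 27/20 + 27/40 + 3/10 + 1/8
 = 49/20

2.45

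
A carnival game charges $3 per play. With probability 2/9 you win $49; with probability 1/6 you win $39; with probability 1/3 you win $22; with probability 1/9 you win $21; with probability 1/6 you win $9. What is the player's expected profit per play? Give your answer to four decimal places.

E[payout] = 49·2/9 + 39·1/6 + 22·1/3 + 21·1/9 + 9·1/6
 = 98/9 + 13/2 + 22/3 + 7/3 + 3/2
 = 257/9
Net = 257/9 - 3 = 230/9

25.5556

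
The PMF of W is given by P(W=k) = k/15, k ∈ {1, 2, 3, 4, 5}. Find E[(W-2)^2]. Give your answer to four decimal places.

E[(W-2)^2] = Σ (w-2)^2·P(W=w)
 = 1·1/15 + 0·2/15 + 1·1/5 + 4·4/15 + 9·1/3
 = 1/15 + 0 + 1/5 + 16/15 + 3
 = 13/3

4.3333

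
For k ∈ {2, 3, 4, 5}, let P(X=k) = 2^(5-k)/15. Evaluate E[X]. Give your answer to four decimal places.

E[X] = Σ x·P(X=x)
 = 2·8/15 + 3·4/15 + 4·2/15 + 5·1/15
 = 16/15 + 4/5 + 8/15 + 1/3
 = 41/15

2.7333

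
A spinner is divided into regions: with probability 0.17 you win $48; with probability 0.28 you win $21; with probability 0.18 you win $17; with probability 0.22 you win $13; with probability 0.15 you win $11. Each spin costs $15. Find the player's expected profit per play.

E[payout] = 48·0.17 + 21·0.28 + 17·0.18 + 13·0.22 + 11·0.15
 = 8.16 + 5.88 + 3.06 + 2.86 + 1.65
 = 21.61
Net = 21.61 - 15 = 6.61

6.61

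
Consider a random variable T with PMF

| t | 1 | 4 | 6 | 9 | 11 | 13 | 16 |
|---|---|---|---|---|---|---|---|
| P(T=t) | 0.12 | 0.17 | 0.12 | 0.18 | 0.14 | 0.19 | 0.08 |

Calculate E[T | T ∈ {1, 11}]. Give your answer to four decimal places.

P(T ∈ {1, 11}) = 0.12 + 0.14 = 0.26.
E[T | T ∈ {1, 11}] = [1·0.12 + 11·0.14] / 0.26
 = 1.66 / 0.26
 = 83/13

6.3846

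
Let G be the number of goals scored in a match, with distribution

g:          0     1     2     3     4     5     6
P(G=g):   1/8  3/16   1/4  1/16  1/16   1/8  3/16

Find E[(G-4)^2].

E[(G-4)^2] = Σ (g-4)^2·P(G=g)
 = 16·1/8 + 9·3/16 + 4·1/4 + 1·1/16 + 0·1/16 + 1·1/8 + 4·3/16
 = 2 + 27/16 + 1 + 1/16 + 0 + 1/8 + 3/4
 = 45/8

5.625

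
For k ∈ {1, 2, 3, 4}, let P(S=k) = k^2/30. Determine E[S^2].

11.8

E[S^2] = Σ s^2·P(S=s)
 = 1·1/30 + 4·2/15 + 9·3/10 + 16·8/15
 = 1/30 + 8/15 + 27/10 + 128/15
 = 59/5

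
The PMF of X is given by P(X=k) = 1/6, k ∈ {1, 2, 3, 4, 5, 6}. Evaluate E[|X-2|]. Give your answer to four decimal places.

1.8333

E[|X-2|] = Σ |x-2|·P(X=x)
 = 1·1/6 + 0·1/6 + 1·1/6 + 2·1/6 + 3·1/6 + 4·1/6
 = 1/6 + 0 + 1/6 + 1/3 + 1/2 + 2/3
 = 11/6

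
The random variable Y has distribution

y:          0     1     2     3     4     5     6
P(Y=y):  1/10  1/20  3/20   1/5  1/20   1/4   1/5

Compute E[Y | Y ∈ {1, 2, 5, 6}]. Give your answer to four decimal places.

P(Y ∈ {1, 2, 5, 6}) = 1/20 + 3/20 + 1/4 + 1/5 = 13/20.
E[Y | Y ∈ {1, 2, 5, 6}] = [1·1/20 + 2·3/20 + 5·1/4 + 6·1/5] / (13/20)
 = 14/5 / (13/20)
 = 56/13

4.3077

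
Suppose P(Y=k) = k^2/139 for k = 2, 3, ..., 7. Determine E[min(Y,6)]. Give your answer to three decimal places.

E[min(Y,6)] = Σ min(y,6)·P(Y=y)
 = 2·4/139 + 3·9/139 + 4·16/139 + 5·25/139 + 6·36/139 + 6·49/139
 = 8/139 + 27/139 + 64/139 + 125/139 + 216/139 + 294/139
 = 734/139

5.281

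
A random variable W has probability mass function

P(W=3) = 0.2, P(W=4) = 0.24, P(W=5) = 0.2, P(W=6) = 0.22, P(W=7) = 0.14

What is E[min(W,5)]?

4.36

E[min(W,5)] = Σ min(w,5)·P(W=w)
 = 3·0.2 + 4·0.24 + 5·0.2 + 5·0.22 + 5·0.14
 = 0.6 + 0.96 + 1 + 1.1 + 0.7
 = 4.36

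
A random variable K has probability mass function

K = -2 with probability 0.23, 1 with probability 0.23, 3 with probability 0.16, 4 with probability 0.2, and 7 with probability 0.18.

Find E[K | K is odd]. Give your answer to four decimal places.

3.4561

P(K is odd) = 0.23 + 0.16 + 0.18 = 0.57.
E[K | K is odd] = [1·0.23 + 3·0.16 + 7·0.18] / 0.57
 = 1.97 / 0.57
 = 197/57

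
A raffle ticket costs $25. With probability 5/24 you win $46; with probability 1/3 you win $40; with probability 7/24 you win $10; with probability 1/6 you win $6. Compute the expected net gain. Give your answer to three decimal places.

E[payout] = 46·5/24 + 40·1/3 + 10·7/24 + 6·1/6
 = 115/12 + 40/3 + 35/12 + 1
 = 161/6
Net = 161/6 - 25 = 11/6

1.833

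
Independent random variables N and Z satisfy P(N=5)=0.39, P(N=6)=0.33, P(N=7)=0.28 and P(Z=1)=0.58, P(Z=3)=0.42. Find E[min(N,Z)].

1.84

E[min(N,Z)] = Σ_n Σ_z min(n,z) · P(N=n)P(Z=z)
 = 1·0.2262 + 3·0.1638 + 1·0.1914 + 3·0.1386 + 1·0.1624 + 3·0.1176
 = 0.2262 + 0.4914 + 0.1914 + 0.4158 + 0.1624 + 0.3528
 = 1.84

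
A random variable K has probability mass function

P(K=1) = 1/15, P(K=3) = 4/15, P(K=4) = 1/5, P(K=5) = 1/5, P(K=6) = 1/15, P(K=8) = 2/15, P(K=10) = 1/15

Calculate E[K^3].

E[K^3] = Σ k^3·P(K=k)
 = 1·1/15 + 27·4/15 + 64·1/5 + 125·1/5 + 216·1/15 + 512·2/15 + 1000·1/15
 = 1/15 + 36/5 + 64/5 + 25 + 72/5 + 1024/15 + 200/3
 = 972/5

194.4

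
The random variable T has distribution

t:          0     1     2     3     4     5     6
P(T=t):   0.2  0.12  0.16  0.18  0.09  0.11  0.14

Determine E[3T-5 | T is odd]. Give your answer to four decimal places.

P(T is odd) = 0.12 + 0.18 + 0.11 = 0.41.
E[3T-5 | T is odd] = [(-2)·0.12 + 4·0.18 + 10·0.11] / 0.41
 = 1.58 / 0.41
 = 158/41

3.8537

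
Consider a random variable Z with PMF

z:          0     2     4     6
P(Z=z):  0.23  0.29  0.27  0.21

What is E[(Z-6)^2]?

E[(Z-6)^2] = Σ (z-6)^2·P(Z=z)
 = 36·0.23 + 16·0.29 + 4·0.27 + 0·0.21
 = 8.28 + 4.64 + 1.08 + 0
 = 14

14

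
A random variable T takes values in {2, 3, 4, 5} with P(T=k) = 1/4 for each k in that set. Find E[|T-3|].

1

E[|T-3|] = Σ |t-3|·P(T=t)
 = 1·1/4 + 0·1/4 + 1·1/4 + 2·1/4
 = 1/4 + 0 + 1/4 + 1/2
 = 1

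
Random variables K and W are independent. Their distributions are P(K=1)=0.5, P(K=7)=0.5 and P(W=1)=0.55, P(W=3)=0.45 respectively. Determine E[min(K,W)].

1.45

E[min(K,W)] = Σ_k Σ_w min(k,w) · P(K=k)P(W=w)
 = 1·0.275 + 1·0.225 + 1·0.275 + 3·0.225
 = 0.275 + 0.225 + 0.275 + 0.675
 = 1.45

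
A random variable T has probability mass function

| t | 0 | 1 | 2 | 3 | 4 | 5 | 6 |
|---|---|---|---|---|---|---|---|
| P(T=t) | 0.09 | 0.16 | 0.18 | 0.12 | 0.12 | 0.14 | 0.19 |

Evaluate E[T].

E[T] = Σ t·P(T=t)
 = 0·0.09 + 1·0.16 + 2·0.18 + 3·0.12 + 4·0.12 + 5·0.14 + 6·0.19
 = 0 + 0.16 + 0.36 + 0.36 + 0.48 + 0.7 + 1.14
 = 3.2

3.2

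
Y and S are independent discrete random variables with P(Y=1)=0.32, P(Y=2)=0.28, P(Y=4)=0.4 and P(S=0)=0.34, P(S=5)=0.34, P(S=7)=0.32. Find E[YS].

9.7712

E[YS] = Σ_y Σ_s ys · P(Y=y)P(S=s)
 = 0·0.1088 + 5·0.1088 + 7·0.1024 + 0·0.0952 + 10·0.0952 + 14·0.0896 + 0·0.136 + 20·0.136 + 28·0.128
 = 0 + 0.544 + 0.7168 + 0 + 0.952 + 1.2544 + 0 + 2.72 + 3.584
 = 9.7712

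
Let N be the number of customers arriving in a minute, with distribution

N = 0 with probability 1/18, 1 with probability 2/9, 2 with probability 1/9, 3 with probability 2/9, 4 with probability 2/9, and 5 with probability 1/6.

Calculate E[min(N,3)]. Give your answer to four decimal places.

2.2778

E[min(N,3)] = Σ min(n,3)·P(N=n)
 = 0·1/18 + 1·2/9 + 2·1/9 + 3·2/9 + 3·2/9 + 3·1/6
 = 0 + 2/9 + 2/9 + 2/3 + 2/3 + 1/2
 = 41/18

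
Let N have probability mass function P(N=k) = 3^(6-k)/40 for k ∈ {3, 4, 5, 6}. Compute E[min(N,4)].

3.325

E[min(N,4)] = Σ min(n,4)·P(N=n)
 = 3·27/40 + 4·9/40 + 4·3/40 + 4·1/40
 = 81/40 + 9/10 + 3/10 + 1/10
 = 133/40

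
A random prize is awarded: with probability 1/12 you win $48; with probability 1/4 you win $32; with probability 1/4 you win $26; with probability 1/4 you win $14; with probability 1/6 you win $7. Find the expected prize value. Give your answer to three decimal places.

E[payout] = 48·1/12 + 32·1/4 + 26·1/4 + 14·1/4 + 7·1/6
 = 4 + 8 + 13/2 + 7/2 + 7/6
 = 139/6

23.167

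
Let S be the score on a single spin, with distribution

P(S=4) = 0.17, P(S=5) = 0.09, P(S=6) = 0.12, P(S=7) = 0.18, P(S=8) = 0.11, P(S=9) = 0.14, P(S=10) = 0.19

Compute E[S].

7.15

E[S] = Σ s·P(S=s)
 = 4·0.17 + 5·0.09 + 6·0.12 + 7·0.18 + 8·0.11 + 9·0.14 + 10·0.19
 = 0.68 + 0.45 + 0.72 + 1.26 + 0.88 + 1.26 + 1.9
 = 7.15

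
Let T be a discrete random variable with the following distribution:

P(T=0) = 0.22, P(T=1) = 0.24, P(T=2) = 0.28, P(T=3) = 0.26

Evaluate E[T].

1.58

E[T] = Σ t·P(T=t)
 = 0·0.22 + 1·0.24 + 2·0.28 + 3·0.26
 = 0 + 0.24 + 0.56 + 0.78
 = 1.58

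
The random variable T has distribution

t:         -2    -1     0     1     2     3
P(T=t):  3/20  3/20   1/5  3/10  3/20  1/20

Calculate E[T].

0.3

E[T] = Σ t·P(T=t)
 = (-2)·3/20 + (-1)·3/20 + 0·1/5 + 1·3/10 + 2·3/20 + 3·1/20
 = (-3/10) + (-3/20) + 0 + 3/10 + 3/10 + 3/20
 = 3/10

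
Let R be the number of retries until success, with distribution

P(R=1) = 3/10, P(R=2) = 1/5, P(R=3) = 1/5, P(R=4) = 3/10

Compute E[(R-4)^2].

E[(R-4)^2] = Σ (r-4)^2·P(R=r)
 = 9·3/10 + 4·1/5 + 1·1/5 + 0·3/10
 = 27/10 + 4/5 + 1/5 + 0
 = 37/10

3.7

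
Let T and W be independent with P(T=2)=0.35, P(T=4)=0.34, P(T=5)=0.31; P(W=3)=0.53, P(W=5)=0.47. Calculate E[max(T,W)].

E[max(T,W)] = Σ_t Σ_w max(t,w) · P(T=t)P(W=w)
 = 3·0.1855 + 5·0.1645 + 4·0.1802 + 5·0.1598 + 5·0.1643 + 5·0.1457
 = 0.5565 + 0.8225 + 0.7208 + 0.799 + 0.8215 + 0.7285
 = 4.4488

4.4488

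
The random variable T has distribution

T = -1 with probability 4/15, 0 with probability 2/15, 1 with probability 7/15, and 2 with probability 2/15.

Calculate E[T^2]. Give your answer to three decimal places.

1.267

E[T^2] = Σ t^2·P(T=t)
 = 1·4/15 + 0·2/15 + 1·7/15 + 4·2/15
 = 4/15 + 0 + 7/15 + 8/15
 = 19/15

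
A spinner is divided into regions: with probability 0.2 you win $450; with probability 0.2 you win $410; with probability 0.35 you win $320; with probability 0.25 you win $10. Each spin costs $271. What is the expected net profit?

E[payout] = 450·0.2 + 410·0.2 + 320·0.35 + 10·0.25
 = 90 + 82 + 112 + 2.5
 = 286.5
Net = 286.5 - 271 = 15.5

15.5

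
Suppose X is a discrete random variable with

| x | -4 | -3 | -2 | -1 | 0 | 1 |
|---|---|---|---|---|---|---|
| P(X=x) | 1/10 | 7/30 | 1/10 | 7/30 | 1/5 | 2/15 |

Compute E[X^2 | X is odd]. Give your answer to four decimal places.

P(X is odd) = 7/30 + 7/30 + 2/15 = 3/5.
E[X^2 | X is odd] = [9·7/30 + 1·7/30 + 1·2/15] / (3/5)
 = 37/15 / (3/5)
 = 37/9

4.1111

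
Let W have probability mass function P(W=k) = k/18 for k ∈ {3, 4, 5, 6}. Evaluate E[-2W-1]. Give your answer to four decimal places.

E[-2W-1] = Σ (-2w-1)·P(W=w)
 = (-7)·1/6 + (-9)·2/9 + (-11)·5/18 + (-13)·1/3
 = (-7/6) + (-2) + (-55/18) + (-13/3)
 = -95/9

-10.5556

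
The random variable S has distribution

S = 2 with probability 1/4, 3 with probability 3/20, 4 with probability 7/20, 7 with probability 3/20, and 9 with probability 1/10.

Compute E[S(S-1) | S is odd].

P(S is odd) = 3/20 + 3/20 + 1/10 = 2/5.
E[S(S-1) | S is odd] = [6·3/20 + 42·3/20 + 72·1/10] / (2/5)
 = 72/5 / (2/5)
 = 36

36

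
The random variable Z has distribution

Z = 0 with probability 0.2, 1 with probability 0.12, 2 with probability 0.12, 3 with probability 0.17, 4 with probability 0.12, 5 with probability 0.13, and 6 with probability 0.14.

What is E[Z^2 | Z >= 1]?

P(Z >= 1) = 0.12 + 0.12 + 0.17 + 0.12 + 0.13 + 0.14 = 0.8.
E[Z^2 | Z >= 1] = [1·0.12 + 4·0.12 + 9·0.17 + 16·0.12 + 25·0.13 + 36·0.14] / 0.8
 = 12.34 / 0.8
 = 617/40

15.425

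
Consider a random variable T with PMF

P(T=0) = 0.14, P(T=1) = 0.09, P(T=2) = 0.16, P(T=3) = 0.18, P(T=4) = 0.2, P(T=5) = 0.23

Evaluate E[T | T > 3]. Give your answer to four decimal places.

4.5349

P(T > 3) = 0.2 + 0.23 = 0.43.
E[T | T > 3] = [4·0.2 + 5·0.23] / 0.43
 = 1.95 / 0.43
 = 195/43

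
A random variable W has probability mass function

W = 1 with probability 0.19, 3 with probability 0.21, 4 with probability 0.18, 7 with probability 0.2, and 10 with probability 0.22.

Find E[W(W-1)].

E[W(W-1)] = Σ w(w-1)·P(W=w)
 = 0·0.19 + 6·0.21 + 12·0.18 + 42·0.2 + 90·0.22
 = 0 + 1.26 + 2.16 + 8.4 + 19.8
 = 31.62

31.62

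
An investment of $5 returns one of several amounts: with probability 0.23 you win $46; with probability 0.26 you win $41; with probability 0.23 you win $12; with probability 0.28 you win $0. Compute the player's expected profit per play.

19

E[payout] = 46·0.23 + 41·0.26 + 12·0.23 + 0·0.28
 = 10.58 + 10.66 + 2.76 + 0
 = 24
Net = 24 - 5 = 19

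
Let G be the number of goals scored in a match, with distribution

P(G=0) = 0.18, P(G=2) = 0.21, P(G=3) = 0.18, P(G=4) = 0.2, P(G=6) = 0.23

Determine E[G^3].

E[G^3] = Σ g^3·P(G=g)
 = 0·0.18 + 8·0.21 + 27·0.18 + 64·0.2 + 216·0.23
 = 0 + 1.68 + 4.86 + 12.8 + 49.68
 = 69.02

69.02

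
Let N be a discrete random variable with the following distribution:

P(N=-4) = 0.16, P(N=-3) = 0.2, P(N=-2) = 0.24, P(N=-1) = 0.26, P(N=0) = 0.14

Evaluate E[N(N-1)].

7.56

E[N(N-1)] = Σ n(n-1)·P(N=n)
 = 20·0.16 + 12·0.2 + 6·0.24 + 2·0.26 + 0·0.14
 = 3.2 + 2.4 + 1.44 + 0.52 + 0
 = 7.56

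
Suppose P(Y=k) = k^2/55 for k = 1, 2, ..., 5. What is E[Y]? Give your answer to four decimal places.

E[Y] = Σ y·P(Y=y)
 = 1·1/55 + 2·4/55 + 3·9/55 + 4·16/55 + 5·5/11
 = 1/55 + 8/55 + 27/55 + 64/55 + 25/11
 = 45/11

4.0909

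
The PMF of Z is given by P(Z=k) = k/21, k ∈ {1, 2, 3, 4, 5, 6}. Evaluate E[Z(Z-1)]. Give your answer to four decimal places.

16.6667

E[Z(Z-1)] = Σ z(z-1)·P(Z=z)
 = 0·1/21 + 2·2/21 + 6·1/7 + 12·4/21 + 20·5/21 + 30·2/7
 = 0 + 4/21 + 6/7 + 16/7 + 100/21 + 60/7
 = 50/3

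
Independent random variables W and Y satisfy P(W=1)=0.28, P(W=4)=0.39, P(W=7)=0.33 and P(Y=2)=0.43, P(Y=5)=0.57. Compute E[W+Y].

7.86

E[W+Y] = Σ_w Σ_y (w+y) · P(W=w)P(Y=y)
 = 3·0.1204 + 6·0.1596 + 6·0.1677 + 9·0.2223 + 9·0.1419 + 12·0.1881
 = 0.3612 + 0.9576 + 1.0062 + 2.0007 + 1.2771 + 2.2572
 = 7.86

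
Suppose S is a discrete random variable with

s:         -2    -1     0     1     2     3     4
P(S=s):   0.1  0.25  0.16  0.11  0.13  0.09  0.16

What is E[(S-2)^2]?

E[(S-2)^2] = Σ (s-2)^2·P(S=s)
 = 16·0.1 + 9·0.25 + 4·0.16 + 1·0.11 + 0·0.13 + 1·0.09 + 4·0.16
 = 1.6 + 2.25 + 0.64 + 0.11 + 0 + 0.09 + 0.64
 = 5.33

5.33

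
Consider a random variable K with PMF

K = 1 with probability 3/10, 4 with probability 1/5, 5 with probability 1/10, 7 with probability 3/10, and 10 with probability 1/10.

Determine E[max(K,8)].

E[max(K,8)] = Σ max(k,8)·P(K=k)
 = 8·3/10 + 8·1/5 + 8·1/10 + 8·3/10 + 10·1/10
 = 12/5 + 8/5 + 4/5 + 12/5 + 1
 = 41/5

8.2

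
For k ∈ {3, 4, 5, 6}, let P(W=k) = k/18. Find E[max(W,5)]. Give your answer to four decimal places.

E[max(W,5)] = Σ max(w,5)·P(W=w)
 = 5·1/6 + 5·2/9 + 5·5/18 + 6·1/3
 = 5/6 + 10/9 + 25/18 + 2
 = 16/3

5.3333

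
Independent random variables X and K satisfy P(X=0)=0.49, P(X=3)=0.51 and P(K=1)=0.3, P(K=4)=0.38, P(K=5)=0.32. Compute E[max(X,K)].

E[max(X,K)] = Σ_x Σ_k max(x,k) · P(X=x)P(K=k)
 = 1·0.147 + 4·0.1862 + 5·0.1568 + 3·0.153 + 4·0.1938 + 5·0.1632
 = 0.147 + 0.7448 + 0.784 + 0.459 + 0.7752 + 0.816
 = 3.726

3.726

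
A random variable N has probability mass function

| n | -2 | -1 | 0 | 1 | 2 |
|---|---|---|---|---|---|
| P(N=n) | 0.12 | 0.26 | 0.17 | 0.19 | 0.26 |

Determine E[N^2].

E[N^2] = Σ n^2·P(N=n)
 = 4·0.12 + 1·0.26 + 0·0.17 + 1·0.19 + 4·0.26
 = 0.48 + 0.26 + 0 + 0.19 + 1.04
 = 1.97

1.97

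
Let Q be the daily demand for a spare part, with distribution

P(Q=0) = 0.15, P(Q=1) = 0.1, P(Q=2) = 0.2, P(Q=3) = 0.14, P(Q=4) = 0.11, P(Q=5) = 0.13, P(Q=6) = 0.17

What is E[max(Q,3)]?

E[max(Q,3)] = Σ max(q,3)·P(Q=q)
 = 3·0.15 + 3·0.1 + 3·0.2 + 3·0.14 + 4·0.11 + 5·0.13 + 6·0.17
 = 0.45 + 0.3 + 0.6 + 0.42 + 0.44 + 0.65 + 1.02
 = 3.88

3.88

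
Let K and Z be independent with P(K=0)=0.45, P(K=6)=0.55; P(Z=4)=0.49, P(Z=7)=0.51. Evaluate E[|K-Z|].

3.308

E[|K-Z|] = Σ_k Σ_z |k-z| · P(K=k)P(Z=z)
 = 4·0.2205 + 7·0.2295 + 2·0.2695 + 1·0.2805
 = 0.882 + 1.6065 + 0.539 + 0.2805
 = 3.308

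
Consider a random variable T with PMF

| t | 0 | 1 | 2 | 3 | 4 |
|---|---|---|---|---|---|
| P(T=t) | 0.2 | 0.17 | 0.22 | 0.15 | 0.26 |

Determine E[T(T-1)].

E[T(T-1)] = Σ t(t-1)·P(T=t)
 = 0·0.2 + 0·0.17 + 2·0.22 + 6·0.15 + 12·0.26
 = 0 + 0 + 0.44 + 0.9 + 3.12
 = 4.46

4.46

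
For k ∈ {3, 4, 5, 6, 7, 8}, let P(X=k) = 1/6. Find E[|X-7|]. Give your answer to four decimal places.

1.8333

E[|X-7|] = Σ |x-7|·P(X=x)
 = 4·1/6 + 3·1/6 + 2·1/6 + 1·1/6 + 0·1/6 + 1·1/6
 = 2/3 + 1/2 + 1/3 + 1/6 + 0 + 1/6
 = 11/6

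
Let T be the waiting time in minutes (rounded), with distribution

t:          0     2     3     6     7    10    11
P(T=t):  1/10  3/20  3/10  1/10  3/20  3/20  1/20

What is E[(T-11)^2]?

48.5

E[(T-11)^2] = Σ (t-11)^2·P(T=t)
 = 121·1/10 + 81·3/20 + 64·3/10 + 25·1/10 + 16·3/20 + 1·3/20 + 0·1/20
 = 121/10 + 243/20 + 96/5 + 5/2 + 12/5 + 3/20 + 0
 = 97/2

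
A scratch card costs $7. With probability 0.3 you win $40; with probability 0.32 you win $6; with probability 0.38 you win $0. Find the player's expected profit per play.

6.92

E[payout] = 40·0.3 + 6·0.32 + 0·0.38
 = 12 + 1.92 + 0
 = 13.92
Net = 13.92 - 7 = 6.92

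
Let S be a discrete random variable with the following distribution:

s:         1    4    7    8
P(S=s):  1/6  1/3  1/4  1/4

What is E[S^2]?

33.75

E[S^2] = Σ s^2·P(S=s)
 = 1·1/6 + 16·1/3 + 49·1/4 + 64·1/4
 = 1/6 + 16/3 + 49/4 + 16
 = 135/4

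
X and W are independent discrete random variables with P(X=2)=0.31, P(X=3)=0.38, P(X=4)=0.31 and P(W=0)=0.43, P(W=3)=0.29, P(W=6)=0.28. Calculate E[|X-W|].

E[|X-W|] = Σ_x Σ_w |x-w| · P(X=x)P(W=w)
 = 2·0.1333 + 1·0.0899 + 4·0.0868 + 3·0.1634 + 0·0.1102 + 3·0.1064 + 4·0.1333 + 1·0.0899 + 2·0.0868
 = 0.2666 + 0.0899 + 0.3472 + 0.4902 + 0 + 0.3192 + 0.5332 + 0.0899 + 0.1736
 = 2.3098

2.3098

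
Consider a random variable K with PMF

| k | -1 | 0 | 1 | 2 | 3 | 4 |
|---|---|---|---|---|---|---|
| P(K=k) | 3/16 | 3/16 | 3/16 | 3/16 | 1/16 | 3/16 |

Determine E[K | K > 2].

P(K > 2) = 1/16 + 3/16 = 1/4.
E[K | K > 2] = [3·1/16 + 4·3/16] / (1/4)
 = 15/16 / (1/4)
 = 15/4

3.75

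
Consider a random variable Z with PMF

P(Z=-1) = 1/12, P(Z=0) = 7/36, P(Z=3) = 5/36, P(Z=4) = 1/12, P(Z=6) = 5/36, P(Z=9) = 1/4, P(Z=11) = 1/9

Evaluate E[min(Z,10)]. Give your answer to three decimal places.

E[min(Z,10)] = Σ min(z,10)·P(Z=z)
 = (-1)·1/12 + 0·7/36 + 3·5/36 + 4·1/12 + 6·5/36 + 9·1/4 + 10·1/9
 = (-1/12) + 0 + 5/12 + 1/3 + 5/6 + 9/4 + 10/9
 = 175/36

4.861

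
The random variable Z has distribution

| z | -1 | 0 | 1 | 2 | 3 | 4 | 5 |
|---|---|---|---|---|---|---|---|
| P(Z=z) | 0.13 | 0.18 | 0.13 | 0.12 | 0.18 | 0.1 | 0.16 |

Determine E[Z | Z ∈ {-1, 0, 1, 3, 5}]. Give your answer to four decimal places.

P(Z ∈ {-1, 0, 1, 3, 5}) = 0.13 + 0.18 + 0.13 + 0.18 + 0.16 = 0.78.
E[Z | Z ∈ {-1, 0, 1, 3, 5}] = [(-1)·0.13 + 0·0.18 + 1·0.13 + 3·0.18 + 5·0.16] / 0.78
 = 1.34 / 0.78
 = 67/39

1.7179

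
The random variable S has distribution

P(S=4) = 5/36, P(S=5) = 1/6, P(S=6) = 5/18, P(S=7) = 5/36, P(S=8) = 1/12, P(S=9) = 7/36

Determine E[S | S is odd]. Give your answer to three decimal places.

7.111

P(S is odd) = 1/6 + 5/36 + 7/36 = 1/2.
E[S | S is odd] = [5·1/6 + 7·5/36 + 9·7/36] / (1/2)
 = 32/9 / (1/2)
 = 64/9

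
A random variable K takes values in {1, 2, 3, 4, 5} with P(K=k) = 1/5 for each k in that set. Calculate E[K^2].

11

E[K^2] = Σ k^2·P(K=k)
 = 1·1/5 + 4·1/5 + 9·1/5 + 16·1/5 + 25·1/5
 = 1/5 + 4/5 + 9/5 + 16/5 + 5
 = 11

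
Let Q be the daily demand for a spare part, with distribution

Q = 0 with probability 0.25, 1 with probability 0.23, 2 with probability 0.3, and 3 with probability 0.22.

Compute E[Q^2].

3.41

E[Q^2] = Σ q^2·P(Q=q)
 = 0·0.25 + 1·0.23 + 4·0.3 + 9·0.22
 = 0 + 0.23 + 1.2 + 1.98
 = 3.41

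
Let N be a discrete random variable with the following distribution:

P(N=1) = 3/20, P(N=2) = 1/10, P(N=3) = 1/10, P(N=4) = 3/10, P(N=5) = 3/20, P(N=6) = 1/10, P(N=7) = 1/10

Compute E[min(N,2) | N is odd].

1.7

P(N is odd) = 3/20 + 1/10 + 3/20 + 1/10 = 1/2.
E[min(N,2) | N is odd] = [1·3/20 + 2·1/10 + 2·3/20 + 2·1/10] / (1/2)
 = 17/20 / (1/2)
 = 17/10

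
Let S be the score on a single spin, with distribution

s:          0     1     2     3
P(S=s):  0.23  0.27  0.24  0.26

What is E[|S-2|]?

E[|S-2|] = Σ |s-2|·P(S=s)
 = 2·0.23 + 1·0.27 + 0·0.24 + 1·0.26
 = 0.46 + 0.27 + 0 + 0.26
 = 0.99

0.99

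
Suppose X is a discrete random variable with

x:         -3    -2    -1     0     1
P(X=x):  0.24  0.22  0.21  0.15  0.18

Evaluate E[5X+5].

E[5X+5] = Σ (5x+5)·P(X=x)
 = (-10)·0.24 + (-5)·0.22 + 0·0.21 + 5·0.15 + 10·0.18
 = (-2.4) + (-1.1) + 0 + 0.75 + 1.8
 = -0.95

-0.95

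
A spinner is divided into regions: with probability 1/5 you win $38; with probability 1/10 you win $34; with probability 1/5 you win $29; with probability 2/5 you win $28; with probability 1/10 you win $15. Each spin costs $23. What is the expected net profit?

6.5

E[payout] = 38·1/5 + 34·1/10 + 29·1/5 + 28·2/5 + 15·1/10
 = 38/5 + 17/5 + 29/5 + 56/5 + 3/2
 = 59/2
Net = 59/2 - 23 = 13/2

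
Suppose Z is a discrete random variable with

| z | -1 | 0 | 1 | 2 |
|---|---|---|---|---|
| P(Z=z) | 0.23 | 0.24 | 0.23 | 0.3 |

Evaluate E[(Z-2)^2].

E[(Z-2)^2] = Σ (z-2)^2·P(Z=z)
 = 9·0.23 + 4·0.24 + 1·0.23 + 0·0.3
 = 2.07 + 0.96 + 0.23 + 0
 = 3.26

3.26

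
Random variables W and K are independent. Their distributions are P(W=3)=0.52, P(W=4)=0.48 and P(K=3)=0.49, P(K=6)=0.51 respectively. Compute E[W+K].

8.01

E[W+K] = Σ_w Σ_k (w+k) · P(W=w)P(K=k)
 = 6·0.2548 + 9·0.2652 + 7·0.2352 + 10·0.2448
 = 1.5288 + 2.3868 + 1.6464 + 2.448
 = 8.01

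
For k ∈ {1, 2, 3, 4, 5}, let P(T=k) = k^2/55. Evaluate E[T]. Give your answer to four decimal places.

E[T] = Σ t·P(T=t)
 = 1·1/55 + 2·4/55 + 3·9/55 + 4·16/55 + 5·5/11
 = 1/55 + 8/55 + 27/55 + 64/55 + 25/11
 = 45/11

4.0909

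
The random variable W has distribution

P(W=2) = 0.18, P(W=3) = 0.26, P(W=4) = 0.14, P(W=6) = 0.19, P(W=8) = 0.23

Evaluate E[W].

4.68

E[W] = Σ w·P(W=w)
 = 2·0.18 + 3·0.26 + 4·0.14 + 6·0.19 + 8·0.23
 = 0.36 + 0.78 + 0.56 + 1.14 + 1.84
 = 4.68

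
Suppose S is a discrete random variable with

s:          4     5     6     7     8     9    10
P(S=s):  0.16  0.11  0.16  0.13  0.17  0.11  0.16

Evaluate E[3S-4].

17.03

E[3S-4] = Σ (3s-4)·P(S=s)
 = 8·0.16 + 11·0.11 + 14·0.16 + 17·0.13 + 20·0.17 + 23·0.11 + 26·0.16
 = 1.28 + 1.21 + 2.24 + 2.21 + 3.4 + 2.53 + 4.16
 = 17.03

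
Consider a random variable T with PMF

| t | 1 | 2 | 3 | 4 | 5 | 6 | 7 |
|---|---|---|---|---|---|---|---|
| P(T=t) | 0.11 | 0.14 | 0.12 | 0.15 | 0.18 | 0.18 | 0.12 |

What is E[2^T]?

36.78

E[2^T] = Σ 2^t·P(T=t)
 = 2·0.11 + 4·0.14 + 8·0.12 + 16·0.15 + 32·0.18 + 64·0.18 + 128·0.12
 = 0.22 + 0.56 + 0.96 + 2.4 + 5.76 + 11.52 + 15.36
 = 36.78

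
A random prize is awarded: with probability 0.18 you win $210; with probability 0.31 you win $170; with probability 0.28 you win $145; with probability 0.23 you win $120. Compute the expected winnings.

158.7

E[payout] = 210·0.18 + 170·0.31 + 145·0.28 + 120·0.23
 = 37.8 + 52.7 + 40.6 + 27.6
 = 158.7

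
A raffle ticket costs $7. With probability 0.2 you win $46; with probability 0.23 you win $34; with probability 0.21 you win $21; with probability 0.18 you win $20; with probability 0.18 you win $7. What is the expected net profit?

19.29

E[payout] = 46·0.2 + 34·0.23 + 21·0.21 + 20·0.18 + 7·0.18
 = 9.2 + 7.82 + 4.41 + 3.6 + 1.26
 = 26.29
Net = 26.29 - 7 = 19.29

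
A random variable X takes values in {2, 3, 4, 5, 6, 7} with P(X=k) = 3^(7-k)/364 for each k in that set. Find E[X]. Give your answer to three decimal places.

E[X] = Σ x·P(X=x)
 = 2·243/364 + 3·81/364 + 4·27/364 + 5·9/364 + 6·3/364 + 7·1/364
 = 243/182 + 243/364 + 27/91 + 45/364 + 9/182 + 1/52
 = 907/364

2.492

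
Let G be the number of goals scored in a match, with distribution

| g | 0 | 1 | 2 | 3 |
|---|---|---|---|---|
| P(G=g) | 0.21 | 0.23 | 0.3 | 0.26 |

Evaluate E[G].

E[G] = Σ g·P(G=g)
 = 0·0.21 + 1·0.23 + 2·0.3 + 3·0.26
 = 0 + 0.23 + 0.6 + 0.78
 = 1.61

1.61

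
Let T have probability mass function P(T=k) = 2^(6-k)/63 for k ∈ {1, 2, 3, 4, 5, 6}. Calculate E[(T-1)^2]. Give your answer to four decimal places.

E[(T-1)^2] = Σ (t-1)^2·P(T=t)
 = 0·32/63 + 1·16/63 + 4·8/63 + 9·4/63 + 16·2/63 + 25·1/63
 = 0 + 16/63 + 32/63 + 4/7 + 32/63 + 25/63
 = 47/21

2.2381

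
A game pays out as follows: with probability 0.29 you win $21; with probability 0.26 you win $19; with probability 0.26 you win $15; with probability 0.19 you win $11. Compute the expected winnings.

17.02

E[payout] = 21·0.29 + 19·0.26 + 15·0.26 + 11·0.19
 = 6.09 + 4.94 + 3.9 + 2.09
 = 17.02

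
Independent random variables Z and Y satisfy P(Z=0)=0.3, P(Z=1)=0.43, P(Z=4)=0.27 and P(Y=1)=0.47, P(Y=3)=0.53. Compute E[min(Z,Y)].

E[min(Z,Y)] = Σ_z Σ_y min(z,y) · P(Z=z)P(Y=y)
 = 0·0.141 + 0·0.159 + 1·0.2021 + 1·0.2279 + 1·0.1269 + 3·0.1431
 = 0 + 0 + 0.2021 + 0.2279 + 0.1269 + 0.4293
 = 0.9862

0.9862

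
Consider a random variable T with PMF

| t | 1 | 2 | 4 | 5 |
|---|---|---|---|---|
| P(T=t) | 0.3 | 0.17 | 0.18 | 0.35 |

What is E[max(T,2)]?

E[max(T,2)] = Σ max(t,2)·P(T=t)
 = 2·0.3 + 2·0.17 + 4·0.18 + 5·0.35
 = 0.6 + 0.34 + 0.72 + 1.75
 = 3.41

3.41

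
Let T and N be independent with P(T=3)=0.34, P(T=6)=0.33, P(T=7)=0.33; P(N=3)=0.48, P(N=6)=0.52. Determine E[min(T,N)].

4.0296

E[min(T,N)] = Σ_t Σ_n min(t,n) · P(T=t)P(N=n)
 = 3·0.1632 + 3·0.1768 + 3·0.1584 + 6·0.1716 + 3·0.1584 + 6·0.1716
 = 0.4896 + 0.5304 + 0.4752 + 1.0296 + 0.4752 + 1.0296
 = 4.0296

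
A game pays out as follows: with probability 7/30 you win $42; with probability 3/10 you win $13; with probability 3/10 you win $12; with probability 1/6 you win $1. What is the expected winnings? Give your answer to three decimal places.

17.467

E[payout] = 42·7/30 + 13·3/10 + 12·3/10 + 1·1/6
 = 49/5 + 39/10 + 18/5 + 1/6
 = 262/15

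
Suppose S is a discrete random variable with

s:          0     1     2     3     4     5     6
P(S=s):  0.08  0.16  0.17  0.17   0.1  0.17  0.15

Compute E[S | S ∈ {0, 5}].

P(S ∈ {0, 5}) = 0.08 + 0.17 = 0.25.
E[S | S ∈ {0, 5}] = [0·0.08 + 5·0.17] / 0.25
 = 0.85 / 0.25
 = 17/5

3.4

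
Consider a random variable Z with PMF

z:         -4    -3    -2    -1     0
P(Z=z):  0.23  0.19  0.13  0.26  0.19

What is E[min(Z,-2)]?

-2.65

E[min(Z,-2)] = Σ min(z,-2)·P(Z=z)
 = (-4)·0.23 + (-3)·0.19 + (-2)·0.13 + (-2)·0.26 + (-2)·0.19
 = (-0.92) + (-0.57) + (-0.26) + (-0.52) + (-0.38)
 = -2.65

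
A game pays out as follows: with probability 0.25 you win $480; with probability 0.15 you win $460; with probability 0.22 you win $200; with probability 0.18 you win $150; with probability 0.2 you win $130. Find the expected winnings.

E[payout] = 480·0.25 + 460·0.15 + 200·0.22 + 150·0.18 + 130·0.2
 = 120 + 69 + 44 + 27 + 26
 = 286

286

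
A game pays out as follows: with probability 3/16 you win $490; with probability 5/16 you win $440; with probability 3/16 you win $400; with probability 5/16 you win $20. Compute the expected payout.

310.625

E[payout] = 490·3/16 + 440·5/16 + 400·3/16 + 20·5/16
 = 735/8 + 275/2 + 75 + 25/4
 = 2485/8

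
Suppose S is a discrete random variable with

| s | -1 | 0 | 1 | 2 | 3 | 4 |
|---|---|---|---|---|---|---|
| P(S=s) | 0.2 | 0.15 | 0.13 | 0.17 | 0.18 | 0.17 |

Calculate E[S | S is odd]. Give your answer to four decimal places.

P(S is odd) = 0.2 + 0.13 + 0.18 = 0.51.
E[S | S is odd] = [(-1)·0.2 + 1·0.13 + 3·0.18] / 0.51
 = 0.47 / 0.51
 = 47/51

0.9216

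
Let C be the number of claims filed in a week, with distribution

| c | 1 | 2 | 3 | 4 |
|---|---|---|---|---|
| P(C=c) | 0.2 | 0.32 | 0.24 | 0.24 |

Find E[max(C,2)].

E[max(C,2)] = Σ max(c,2)·P(C=c)
 = 2·0.2 + 2·0.32 + 3·0.24 + 4·0.24
 = 0.4 + 0.64 + 0.72 + 0.96
 = 2.72

2.72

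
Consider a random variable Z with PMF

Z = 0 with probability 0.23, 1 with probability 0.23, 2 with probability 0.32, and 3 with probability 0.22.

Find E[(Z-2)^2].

1.37

E[(Z-2)^2] = Σ (z-2)^2·P(Z=z)
 = 4·0.23 + 1·0.23 + 0·0.32 + 1·0.22
 = 0.92 + 0.23 + 0 + 0.22
 = 1.37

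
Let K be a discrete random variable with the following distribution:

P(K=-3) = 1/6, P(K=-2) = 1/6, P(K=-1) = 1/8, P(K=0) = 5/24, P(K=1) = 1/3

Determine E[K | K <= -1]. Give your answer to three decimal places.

-2.091

P(K <= -1) = 1/6 + 1/6 + 1/8 = 11/24.
E[K | K <= -1] = [(-3)·1/6 + (-2)·1/6 + (-1)·1/8] / (11/24)
 = -23/24 / (11/24)
 = -23/11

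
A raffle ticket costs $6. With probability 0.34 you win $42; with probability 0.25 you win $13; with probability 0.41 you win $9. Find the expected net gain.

15.22

E[payout] = 42·0.34 + 13·0.25 + 9·0.41
 = 14.28 + 3.25 + 3.69
 = 21.22
Net = 21.22 - 6 = 15.22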